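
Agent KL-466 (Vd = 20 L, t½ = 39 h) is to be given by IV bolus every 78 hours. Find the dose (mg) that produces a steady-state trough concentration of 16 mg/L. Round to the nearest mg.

960 mg

τ/t½ = 78/39 ≈ 2, so f = (1/2)^(78/39) ≈ 0.250000.
Cmin,ss = (D/Vd)·f/(1−f), so D = Cmin,ss·Vd·(1−f)/f.
D = 16 × 20 × (1−f)/f ≈ 16 × 20 × 3.00000 ≈ 960.00 mg.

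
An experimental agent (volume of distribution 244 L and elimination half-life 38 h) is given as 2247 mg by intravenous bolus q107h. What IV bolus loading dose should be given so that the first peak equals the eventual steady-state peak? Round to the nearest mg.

f = (1/2)^(107/38) ≈ 0.142024; accumulation ratio R = 1/(1−f) ≈ 1.16553.
Loading dose to hit Cmax,ss on first dose: D_load = D_maint·R ≈ 2247 × 1.16553 ≈ 2618.95 mg.

2619 mg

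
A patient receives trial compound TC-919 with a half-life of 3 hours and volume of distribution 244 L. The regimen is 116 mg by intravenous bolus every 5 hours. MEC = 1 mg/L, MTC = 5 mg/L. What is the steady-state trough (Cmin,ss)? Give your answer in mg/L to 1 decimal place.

τ/t½ = 5/3 ≈ 1.6667, so fraction remaining f = (1/2)^(5/3) ≈ 0.3150.
Single-dose peak C₀ = D/Vd = 116/244 ≈ 0.475 mg/L.
Steady-state trough Cmin,ss = C₀·f/(1−f) ≈ 0.475 × 0.3150/0.6850 ≈ 0.218 mg/L.
Trough 0.2 mg/L vs MEC 1 mg/L: subtherapeutic.

0.2 mg/L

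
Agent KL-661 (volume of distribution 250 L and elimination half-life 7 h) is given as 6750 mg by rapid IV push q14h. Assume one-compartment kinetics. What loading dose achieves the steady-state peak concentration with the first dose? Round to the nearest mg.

f = (1/2)^(14/7) ≈ 0.250000; accumulation ratio R = 1/(1−f) ≈ 1.33333.
Loading dose to hit Cmax,ss on first dose: D_load = D_maint·R ≈ 6750 × 1.33333 ≈ 8999.98 mg.

9000 mg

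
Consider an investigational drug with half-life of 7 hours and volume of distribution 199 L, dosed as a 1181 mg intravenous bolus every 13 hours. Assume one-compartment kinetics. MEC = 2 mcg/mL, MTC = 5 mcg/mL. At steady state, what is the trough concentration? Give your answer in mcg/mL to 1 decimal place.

τ/t½ = 13/7 ≈ 1.8571, so fraction remaining f = (1/2)^(13/7) ≈ 0.2760.
Single-dose peak C₀ = D/Vd = 1181/199 ≈ 5.935 mcg/mL.
Steady-state trough Cmin,ss = C₀·f/(1−f) ≈ 5.935 × 0.2760/0.7240 ≈ 2.263 mcg/mL.
Trough 2.3 mcg/mL vs MEC 2 mcg/mL: adequate.

2.3 mcg/mL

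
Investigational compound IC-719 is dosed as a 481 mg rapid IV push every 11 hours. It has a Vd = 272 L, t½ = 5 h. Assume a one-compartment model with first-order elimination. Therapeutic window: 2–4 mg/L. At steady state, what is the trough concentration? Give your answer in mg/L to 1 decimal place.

0.5 mg/L

Over one 11-h interval, 11/5 ≈ 2.2 half-lives elapse, leaving f ≈ 0.2176 of each dose.
At steady state, accumulation factor R = 1/(1 − e^(−kτ)) ≈ 1.2781.
Each bolus raises the concentration by D/Vd = 481/272 ≈ 1.768 mg/L.
Steady-state peak Cmax,ss = C₀·R ≈ 1.768 × 1.2781 ≈ 2.260 mg/L.
Steady-state trough Cmin,ss = Cmax,ss·f ≈ 2.260 × 0.2176 ≈ 0.492 mg/L.
Trough 0.5 mg/L vs MEC 2 mg/L: subtherapeutic.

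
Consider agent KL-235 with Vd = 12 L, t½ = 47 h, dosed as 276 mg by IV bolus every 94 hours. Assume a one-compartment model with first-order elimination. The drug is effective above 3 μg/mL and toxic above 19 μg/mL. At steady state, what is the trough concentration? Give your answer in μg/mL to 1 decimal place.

7.7 μg/mL

τ = 94 h = 2 half-lives, so f = (1/2)^2 = 0.25.
Accumulation ratio R = 1/(1 − f) = 1/0.75 = 4/3.
Single-dose peak C₀ = D/Vd = 276/12 = 23 μg/mL.
Steady-state peak Cmax,ss = C₀·R = 23 × 4/3 ≈ 30.667 μg/mL.
Steady-state trough Cmin,ss = Cmax,ss·f ≈ 30.667 × 0.25 ≈ 7.667 μg/mL.
Trough 7.7 μg/mL vs MEC 3 μg/mL: adequate.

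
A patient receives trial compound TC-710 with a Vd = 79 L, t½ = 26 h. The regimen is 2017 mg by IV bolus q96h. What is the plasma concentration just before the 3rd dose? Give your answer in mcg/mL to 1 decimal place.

f = (1/2)^(τ/t½) = (1/2)^(96/26) ≈ 0.0774.
C₀ = D/Vd = 2017/79 ≈ 25.532 mcg/mL.
Before the 3rd dose, 2 doses have been given. Superposition: Cmin = C₀·(f + f²).
≈ 25.532 × (0.0774 + 0.0060) ≈ 25.532 × 0.0834 ≈ 2.129 mcg/mL.

2.1 mcg/mL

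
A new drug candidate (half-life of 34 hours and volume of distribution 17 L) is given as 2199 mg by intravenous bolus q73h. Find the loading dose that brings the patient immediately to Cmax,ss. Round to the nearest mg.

2840 mg

f = (1/2)^(73/34) ≈ 0.225772; accumulation ratio R = 1/(1−f) ≈ 1.29161.
Loading dose to hit Cmax,ss on first dose: D_load = D_maint·R ≈ 2199 × 1.29161 ≈ 2840.25 mg.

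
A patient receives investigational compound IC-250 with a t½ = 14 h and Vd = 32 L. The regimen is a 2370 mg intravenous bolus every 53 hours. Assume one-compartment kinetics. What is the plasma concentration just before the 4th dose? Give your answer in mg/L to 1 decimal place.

5.8 mg/L

f = (1/2)^(τ/t½) = (1/2)^(53/14) ≈ 0.0725.
C₀ = D/Vd = 2370/32 ≈ 74.062 mg/L.
Before the 4th dose, 3 doses have been given. Superposition: Cmin = C₀·(f + f² + … + f^3).
≈ 74.062 × (0.0725 + 0.0053 + 0.0004) ≈ 74.062 × 0.0782 ≈ 5.792 mg/L.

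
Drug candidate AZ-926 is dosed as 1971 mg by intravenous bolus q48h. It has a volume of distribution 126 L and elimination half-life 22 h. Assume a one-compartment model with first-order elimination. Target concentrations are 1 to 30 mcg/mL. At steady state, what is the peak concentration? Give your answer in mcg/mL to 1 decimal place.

Over one 48-h interval, 48/22 ≈ 2.1818 half-lives elapse, leaving f ≈ 0.2204 of each dose.
At steady state, accumulation factor R = 1/(1 − e^(−kτ)) ≈ 1.2827.
Each bolus raises the concentration by D/Vd = 1971/126 ≈ 15.643 mcg/mL.
Steady-state peak Cmax,ss = C₀·R ≈ 15.643 × 1.2827 ≈ 20.065 mcg/mL.
Peak 20.1 mcg/mL vs MTC 30 mcg/mL: below toxic threshold.

20.1 mcg/mL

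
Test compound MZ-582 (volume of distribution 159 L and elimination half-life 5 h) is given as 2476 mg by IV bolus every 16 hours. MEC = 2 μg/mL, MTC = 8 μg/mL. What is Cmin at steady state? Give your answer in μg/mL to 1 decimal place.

Over one 16-h interval, 16/5 ≈ 3.2 half-lives elapse, leaving f ≈ 0.1088 of each dose.
Accumulation ratio R = 1/(1 − f) ≈ 1/0.8912 ≈ 1.1221.
Each bolus raises the concentration by D/Vd = 2476/159 ≈ 15.572 μg/mL.
Steady-state peak Cmax,ss = C₀·R ≈ 15.572 × 1.1221 ≈ 17.473 μg/mL.
One interval later, Cmin,ss = Cmax,ss·e^(−kτ) ≈ 17.473 × 0.1088 ≈ 1.901 μg/mL.
Trough 1.9 μg/mL vs MEC 2 μg/mL: subtherapeutic.

1.9 μg/mL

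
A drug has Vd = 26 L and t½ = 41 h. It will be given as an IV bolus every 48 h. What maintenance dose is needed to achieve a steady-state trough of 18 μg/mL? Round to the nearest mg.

τ/t½ = 48/41 ≈ 1.1707, so f = (1/2)^(48/41) ≈ 0.444196.
Cmin,ss = (D/Vd)·f/(1−f), so D = Cmin,ss·Vd·(1−f)/f.
D = 18 × 26 × (1−f)/f ≈ 18 × 26 × 1.25126 ≈ 585.59 mg.

586 mg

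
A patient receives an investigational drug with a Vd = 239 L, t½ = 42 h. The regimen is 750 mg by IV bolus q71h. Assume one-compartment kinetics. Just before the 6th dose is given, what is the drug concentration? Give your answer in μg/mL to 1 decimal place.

1.4 μg/mL

f = (1/2)^(τ/t½) = (1/2)^(71/42) ≈ 0.3098.
C₀ = D/Vd = 750/239 ≈ 3.138 μg/mL.
Before the 6th dose, 5 doses have been given. Superposition: Cmin = C₀·(f + f² + … + f^5).
≈ 3.138 × (0.3098 + 0.0960 + 0.0297 + 0.0092 + 0.0029) ≈ 3.138 × 0.4476 ≈ 1.405 μg/mL.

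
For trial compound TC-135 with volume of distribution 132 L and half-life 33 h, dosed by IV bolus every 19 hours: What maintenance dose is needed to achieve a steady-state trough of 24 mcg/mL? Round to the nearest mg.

1554 mg

τ/t½ = 19/33 ≈ 0.57576, so f = (1/2)^(19/33) ≈ 0.670934.
Cmin,ss = (D/Vd)·f/(1−f), so D = Cmin,ss·Vd·(1−f)/f.
D = 24 × 132 × (1−f)/f ≈ 24 × 132 × 0.49046 ≈ 1553.78 mg.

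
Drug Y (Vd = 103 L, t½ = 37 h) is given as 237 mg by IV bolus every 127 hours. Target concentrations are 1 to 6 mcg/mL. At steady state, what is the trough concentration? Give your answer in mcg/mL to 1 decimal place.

0.2 mcg/mL

Over one 127-h interval, 127/37 ≈ 3.4324 half-lives elapse, leaving f ≈ 0.0926 of each dose.
Accumulation ratio R = 1/(1 − f) ≈ 1/0.9074 ≈ 1.1020.
Each bolus raises the concentration by D/Vd = 237/103 ≈ 2.301 mcg/mL.
Steady-state peak Cmax,ss = C₀·R ≈ 2.301 × 1.1020 ≈ 2.536 mcg/mL.
Steady-state trough Cmin,ss = Cmax,ss·f ≈ 2.536 × 0.0926 ≈ 0.235 mcg/mL.
Trough 0.2 mcg/mL vs MEC 1 mcg/mL: subtherapeutic.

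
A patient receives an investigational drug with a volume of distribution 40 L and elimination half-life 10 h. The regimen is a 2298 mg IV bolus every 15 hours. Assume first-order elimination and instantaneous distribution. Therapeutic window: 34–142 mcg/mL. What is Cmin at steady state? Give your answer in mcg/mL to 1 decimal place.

τ/t½ = 15/10 ≈ 1.5, so fraction remaining f = (1/2)^(15/10) ≈ 0.3536.
Accumulation ratio R = 1/(1 − f) ≈ 1/0.6464 ≈ 1.5470.
Single-dose peak C₀ = D/Vd = 2298/40 ≈ 57.450 mcg/mL.
Cmax,ss = C₀/(1 − f) ≈ 57.450/0.6464 ≈ 88.877 mcg/mL.
One interval later, Cmin,ss = Cmax,ss·e^(−kτ) ≈ 88.877 × 0.3536 ≈ 31.427 mcg/mL.
Trough 31.4 mcg/mL vs MEC 34 mcg/mL: subtherapeutic.

31.4 mcg/mL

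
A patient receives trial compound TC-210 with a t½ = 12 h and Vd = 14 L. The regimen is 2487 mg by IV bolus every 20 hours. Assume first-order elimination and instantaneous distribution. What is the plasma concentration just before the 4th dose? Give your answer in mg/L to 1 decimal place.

f = (1/2)^(τ/t½) = (1/2)^(20/12) ≈ 0.3150.
C₀ = D/Vd = 2487/14 ≈ 177.643 mg/L.
Before the 4th dose, 3 doses have been given. Superposition: Cmin = C₀·(f + f² + … + f^3).
≈ 177.643 × (0.3150 + 0.0992 + 0.0313) ≈ 177.643 × 0.4455 ≈ 79.140 mg/L.

79.1 mg/L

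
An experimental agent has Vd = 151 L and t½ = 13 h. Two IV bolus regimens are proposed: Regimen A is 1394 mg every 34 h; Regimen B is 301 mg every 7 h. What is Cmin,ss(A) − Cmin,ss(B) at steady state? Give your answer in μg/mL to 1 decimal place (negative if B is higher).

Regimen A: f = (1/2)^(34/13) ≈ 0.1632; Cmin,ss = (1394/151)·f/(1−f) ≈ 1.800 μg/mL.
Regimen B: f = (1/2)^(7/13) ≈ 0.6885; Cmin,ss = (301/151)·f/(1−f) ≈ 4.406 μg/mL.
Difference ≈ 1.800 − 4.406 ≈ -2.606 μg/mL.

-2.6 μg/mL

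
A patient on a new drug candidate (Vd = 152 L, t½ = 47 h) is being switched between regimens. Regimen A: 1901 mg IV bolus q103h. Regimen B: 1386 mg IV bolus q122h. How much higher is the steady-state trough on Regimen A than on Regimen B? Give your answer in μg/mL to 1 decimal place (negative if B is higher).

Regimen A: f = (1/2)^(103/47) ≈ 0.2189; Cmin,ss = (1901/152)·f/(1−f) ≈ 3.505 μg/mL.
Regimen B: f = (1/2)^(122/47) ≈ 0.1654; Cmin,ss = (1386/152)·f/(1−f) ≈ 1.807 μg/mL.
Difference ≈ 3.505 − 1.807 ≈ 1.698 μg/mL.

1.7 μg/mL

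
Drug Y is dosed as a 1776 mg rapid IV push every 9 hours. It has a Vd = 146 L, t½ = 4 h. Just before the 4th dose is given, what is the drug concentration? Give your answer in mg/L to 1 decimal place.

3.2 mg/L

f = (1/2)^(τ/t½) = (1/2)^(9/4) ≈ 0.2102.
C₀ = D/Vd = 1776/146 ≈ 12.164 mg/L.
Before the 4th dose, 3 doses have been given. Superposition: Cmin = C₀·(f + f² + … + f^3).
≈ 12.164 × (0.2102 + 0.0442 + 0.0093) ≈ 12.164 × 0.2637 ≈ 3.208 mg/L.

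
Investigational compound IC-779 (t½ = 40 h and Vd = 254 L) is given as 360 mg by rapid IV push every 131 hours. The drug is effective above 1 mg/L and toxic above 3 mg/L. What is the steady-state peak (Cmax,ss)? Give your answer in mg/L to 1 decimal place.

k = ln2/t½ = ln2/40 ≈ 0.017329 h⁻¹; fraction remaining f = e^(−kτ) = e^(−0.017329×131) ≈ 0.1033.
Accumulation ratio R = 1/(1 − f) ≈ 1/0.8967 ≈ 1.1152.
Each bolus raises the concentration by D/Vd = 360/254 ≈ 1.417 mg/L.
Steady-state peak Cmax,ss = C₀·R ≈ 1.417 × 1.1152 ≈ 1.580 mg/L.
Peak 1.6 mg/L vs MTC 3 mg/L: below toxic threshold.

1.6 mg/L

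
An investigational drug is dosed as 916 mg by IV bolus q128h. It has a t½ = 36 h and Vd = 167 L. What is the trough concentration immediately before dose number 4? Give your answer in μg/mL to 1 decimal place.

0.5 μg/mL

f = (1/2)^(τ/t½) = (1/2)^(128/36) ≈ 0.0850.
C₀ = D/Vd = 916/167 ≈ 5.485 μg/mL.
Before the 4th dose, 3 doses have been given. Superposition: Cmin = C₀·(f + f² + … + f^3).
≈ 5.485 × (0.0850 + 0.0072 + 0.0006) ≈ 5.485 × 0.0928 ≈ 0.509 μg/mL.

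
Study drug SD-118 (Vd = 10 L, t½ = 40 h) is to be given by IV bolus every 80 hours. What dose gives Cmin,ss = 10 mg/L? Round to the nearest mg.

300 mg

τ/t½ = 80/40 ≈ 2, so f = (1/2)^(80/40) ≈ 0.250000.
Cmin,ss = (D/Vd)·f/(1−f), so D = Cmin,ss·Vd·(1−f)/f.
D = 10 × 10 × (1−f)/f ≈ 10 × 10 × 3.00000 ≈ 300.00 mg.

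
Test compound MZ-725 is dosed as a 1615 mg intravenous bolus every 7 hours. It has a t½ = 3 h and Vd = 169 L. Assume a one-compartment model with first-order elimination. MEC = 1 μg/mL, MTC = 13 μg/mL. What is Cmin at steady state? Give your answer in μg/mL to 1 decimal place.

2.4 μg/mL

Over one 7-h interval, 7/3 ≈ 2.3333 half-lives elapse, leaving f ≈ 0.1984 of each dose.
Accumulation ratio R = 1/(1 − f) ≈ 1/0.8016 ≈ 1.2475.
Each bolus raises the concentration by D/Vd = 1615/169 ≈ 9.556 μg/mL.
Steady-state peak Cmax,ss = C₀·R ≈ 9.556 × 1.2475 ≈ 11.921 μg/mL.
One interval later, Cmin,ss = Cmax,ss·e^(−kτ) ≈ 11.921 × 0.1984 ≈ 2.365 μg/mL.
Trough 2.4 μg/mL vs MEC 1 μg/mL: adequate.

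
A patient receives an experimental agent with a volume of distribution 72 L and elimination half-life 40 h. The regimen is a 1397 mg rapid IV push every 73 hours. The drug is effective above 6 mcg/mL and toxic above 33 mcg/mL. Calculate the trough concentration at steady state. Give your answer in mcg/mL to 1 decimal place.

7.6 mcg/mL

k = ln2/t½ = ln2/40 ≈ 0.017329 h⁻¹; fraction remaining f = e^(−kτ) = e^(−0.017329×73) ≈ 0.2822.
Accumulation ratio R = 1/(1 − f) ≈ 1/0.7178 ≈ 1.3931.
Single-dose peak C₀ = D/Vd = 1397/72 ≈ 19.403 mcg/mL.
Steady-state peak Cmax,ss = C₀·R ≈ 19.403 × 1.3931 ≈ 27.030 mcg/mL.
Steady-state trough Cmin,ss = Cmax,ss·f ≈ 27.030 × 0.2822 ≈ 7.628 mcg/mL.
Trough 7.6 mcg/mL vs MEC 6 mcg/mL: adequate.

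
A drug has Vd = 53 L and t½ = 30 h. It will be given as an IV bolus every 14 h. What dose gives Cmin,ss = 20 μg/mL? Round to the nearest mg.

τ/t½ = 14/30 ≈ 0.46667, so f = (1/2)^(14/30) ≈ 0.723635.
Cmin,ss = (D/Vd)·f/(1−f), so D = Cmin,ss·Vd·(1−f)/f.
D = 20 × 53 × (1−f)/f ≈ 20 × 53 × 0.38191 ≈ 404.82 mg.

405 mg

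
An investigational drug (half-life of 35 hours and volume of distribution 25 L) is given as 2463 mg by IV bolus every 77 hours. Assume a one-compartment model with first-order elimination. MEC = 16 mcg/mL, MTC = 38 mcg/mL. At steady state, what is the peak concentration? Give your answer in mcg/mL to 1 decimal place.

τ/t½ = 77/35 ≈ 2.2, so fraction remaining f = (1/2)^(77/35) ≈ 0.2176.
At steady state, accumulation factor R = 1/(1 − e^(−kτ)) ≈ 1.2781.
Each bolus raises the concentration by D/Vd = 2463/25 ≈ 98.520 mcg/mL.
Steady-state peak Cmax,ss = C₀·R ≈ 98.520 × 1.2781 ≈ 125.918 mcg/mL.
Peak 125.9 mcg/mL vs MTC 38 mcg/mL: exceeds toxic threshold.

125.9 mcg/mL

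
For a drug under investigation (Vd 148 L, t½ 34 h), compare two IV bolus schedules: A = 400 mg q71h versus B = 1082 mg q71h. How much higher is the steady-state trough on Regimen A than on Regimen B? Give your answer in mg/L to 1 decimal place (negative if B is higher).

-1.4 mg/L

Regimen A: f = (1/2)^(71/34) ≈ 0.2352; Cmin,ss = (400/148)·f/(1−f) ≈ 0.831 mg/L.
Regimen B: f = (1/2)^(71/34) ≈ 0.2352; Cmin,ss = (1082/148)·f/(1−f) ≈ 2.248 mg/L.
Difference ≈ 0.831 − 2.248 ≈ -1.417 mg/L.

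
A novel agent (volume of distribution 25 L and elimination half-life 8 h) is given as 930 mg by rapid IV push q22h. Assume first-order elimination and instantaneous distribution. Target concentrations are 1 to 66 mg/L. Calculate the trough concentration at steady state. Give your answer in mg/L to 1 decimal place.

6.5 mg/L

k = ln2/t½ = ln2/8 ≈ 0.086643 h⁻¹; fraction remaining f = e^(−kτ) = e^(−0.086643×22) ≈ 0.1487.
Accumulation ratio R = 1/(1 − f) ≈ 1/0.8513 ≈ 1.1747.
Single-dose peak C₀ = D/Vd = 930/25 ≈ 37.200 mg/L.
Steady-state peak Cmax,ss = C₀·R ≈ 37.200 × 1.1747 ≈ 43.699 mg/L.
Steady-state trough Cmin,ss = Cmax,ss·f ≈ 43.699 × 0.1487 ≈ 6.498 mg/L.
Trough 6.5 mg/L vs MEC 1 mg/L: adequate.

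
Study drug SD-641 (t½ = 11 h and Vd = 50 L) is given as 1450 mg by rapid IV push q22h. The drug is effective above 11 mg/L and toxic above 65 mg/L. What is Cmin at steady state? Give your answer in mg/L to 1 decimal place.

The dosing interval is 2 half-lives, so f = 2^(−2) = 0.25.
Accumulation ratio R = 1/(1 − f) = 1/0.75 = 4/3.
Single-dose peak C₀ = D/Vd = 1450/50 = 29 mg/L.
Steady-state peak Cmax,ss = C₀·R = 29 × 4/3 ≈ 38.667 mg/L.
Steady-state trough Cmin,ss = Cmax,ss·f ≈ 38.667 × 0.25 ≈ 9.667 mg/L.
Trough 9.7 mg/L vs MEC 11 mg/L: subtherapeutic.

9.7 mg/L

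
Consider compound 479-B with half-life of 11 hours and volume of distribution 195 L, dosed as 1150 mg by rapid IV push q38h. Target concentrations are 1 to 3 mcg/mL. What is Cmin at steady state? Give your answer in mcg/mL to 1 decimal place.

0.6 mcg/mL

k = ln2/t½ = ln2/11 ≈ 0.063013 h⁻¹; fraction remaining f = e^(−kτ) = e^(−0.063013×38) ≈ 0.0912.
At steady state, accumulation factor R = 1/(1 − e^(−kτ)) ≈ 1.1004.
Each bolus raises the concentration by D/Vd = 1150/195 ≈ 5.897 mcg/mL.
Steady-state peak Cmax,ss = C₀·R ≈ 5.897 × 1.1004 ≈ 6.489 mcg/mL.
Steady-state trough Cmin,ss = Cmax,ss·f ≈ 6.489 × 0.0912 ≈ 0.592 mcg/mL.
Trough 0.6 mcg/mL vs MEC 1 mcg/mL: subtherapeutic.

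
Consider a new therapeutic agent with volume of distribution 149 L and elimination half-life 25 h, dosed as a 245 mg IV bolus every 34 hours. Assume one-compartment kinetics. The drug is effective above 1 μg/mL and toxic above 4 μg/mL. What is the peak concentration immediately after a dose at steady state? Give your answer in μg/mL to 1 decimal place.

k = ln2/t½ = ln2/25 ≈ 0.027726 h⁻¹; fraction remaining f = e^(−kτ) = e^(−0.027726×34) ≈ 0.3896.
At steady state, accumulation factor R = 1/(1 − e^(−kτ)) ≈ 1.6383.
Each bolus raises the concentration by D/Vd = 245/149 ≈ 1.644 μg/mL.
Cmax,ss = C₀/(1 − f) ≈ 1.644/0.6104 ≈ 2.693 μg/mL.
Peak 2.7 μg/mL vs MTC 4 μg/mL: below toxic threshold.

2.7 μg/mL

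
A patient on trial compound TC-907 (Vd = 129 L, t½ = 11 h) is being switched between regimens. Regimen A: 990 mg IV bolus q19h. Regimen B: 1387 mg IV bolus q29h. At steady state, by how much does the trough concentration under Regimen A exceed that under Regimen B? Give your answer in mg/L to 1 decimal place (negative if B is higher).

1.3 mg/L

Regimen A: f = (1/2)^(19/11) ≈ 0.3020; Cmin,ss = (990/129)·f/(1−f) ≈ 3.320 mg/L.
Regimen B: f = (1/2)^(29/11) ≈ 0.1608; Cmin,ss = (1387/129)·f/(1−f) ≈ 2.060 mg/L.
Difference ≈ 3.320 − 2.060 ≈ 1.260 mg/L.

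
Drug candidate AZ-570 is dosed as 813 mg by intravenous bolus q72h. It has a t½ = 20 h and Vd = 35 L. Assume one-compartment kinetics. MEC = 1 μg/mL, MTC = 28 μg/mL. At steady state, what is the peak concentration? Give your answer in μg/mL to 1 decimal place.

Over one 72-h interval, 72/20 ≈ 3.6 half-lives elapse, leaving f ≈ 0.0825 of each dose.
Accumulation ratio R = 1/(1 − f) ≈ 1/0.9175 ≈ 1.0899.
Single-dose peak C₀ = D/Vd = 813/35 ≈ 23.229 μg/mL.
Steady-state peak Cmax,ss = C₀·R ≈ 23.229 × 1.0899 ≈ 25.317 μg/mL.
Peak 25.3 μg/mL vs MTC 28 μg/mL: below toxic threshold.

25.3 μg/mL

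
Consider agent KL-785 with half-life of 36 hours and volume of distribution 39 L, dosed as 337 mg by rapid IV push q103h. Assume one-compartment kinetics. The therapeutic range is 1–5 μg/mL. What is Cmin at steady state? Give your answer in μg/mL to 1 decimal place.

1.4 μg/mL

τ/t½ = 103/36 ≈ 2.8611, so fraction remaining f = (1/2)^(103/36) ≈ 0.1376.
Accumulation ratio R = 1/(1 − f) ≈ 1/0.8624 ≈ 1.1596.
Each bolus raises the concentration by D/Vd = 337/39 ≈ 8.641 μg/mL.
Cmax,ss = C₀/(1 − f) ≈ 8.641/0.8624 ≈ 10.020 μg/mL.
Steady-state trough Cmin,ss = Cmax,ss·f ≈ 10.020 × 0.1376 ≈ 1.379 μg/mL.
Trough 1.4 μg/mL vs MEC 1 μg/mL: adequate.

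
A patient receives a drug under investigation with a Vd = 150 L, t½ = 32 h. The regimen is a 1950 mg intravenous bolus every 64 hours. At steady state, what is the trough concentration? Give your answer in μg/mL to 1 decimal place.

4.3 μg/mL

τ = 64 h = 2 half-lives, so f = (1/2)^2 = 0.25.
Accumulation ratio R = 1/(1 − f) = 1/0.75 = 4/3.
Single-dose peak C₀ = D/Vd = 1950/150 = 13 μg/mL.
Steady-state peak Cmax,ss = C₀·R = 13 × 4/3 ≈ 17.333 μg/mL.
Steady-state trough Cmin,ss = Cmax,ss·f ≈ 17.333 × 0.25 ≈ 4.333 μg/mL.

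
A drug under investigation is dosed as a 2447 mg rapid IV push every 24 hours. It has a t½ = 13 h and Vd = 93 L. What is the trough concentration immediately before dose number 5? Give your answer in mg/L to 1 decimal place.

10.1 mg/L

f = (1/2)^(τ/t½) = (1/2)^(24/13) ≈ 0.2781.
C₀ = D/Vd = 2447/93 ≈ 26.312 mg/L.
Before the 5th dose, 4 doses have been given. Superposition: Cmin = C₀·(f + f² + … + f^4).
≈ 26.312 × (0.2781 + 0.0773 + 0.0215 + 0.0060) ≈ 26.312 × 0.3829 ≈ 10.075 mg/L.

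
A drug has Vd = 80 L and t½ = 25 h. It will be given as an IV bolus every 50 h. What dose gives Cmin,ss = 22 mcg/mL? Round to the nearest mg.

5280 mg

τ/t½ = 50/25 ≈ 2, so f = (1/2)^(50/25) ≈ 0.250000.
Cmin,ss = (D/Vd)·f/(1−f), so D = Cmin,ss·Vd·(1−f)/f.
D = 22 × 80 × (1−f)/f ≈ 22 × 80 × 3.00000 ≈ 5280.00 mg.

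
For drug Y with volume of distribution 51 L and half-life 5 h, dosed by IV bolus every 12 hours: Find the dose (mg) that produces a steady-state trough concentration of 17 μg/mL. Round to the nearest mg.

τ/t½ = 12/5 ≈ 2.4, so f = (1/2)^(12/5) ≈ 0.189465.
Cmin,ss = (D/Vd)·f/(1−f), so D = Cmin,ss·Vd·(1−f)/f.
D = 17 × 51 × (1−f)/f ≈ 17 × 51 × 4.27802 ≈ 3709.04 mg.

3709 mg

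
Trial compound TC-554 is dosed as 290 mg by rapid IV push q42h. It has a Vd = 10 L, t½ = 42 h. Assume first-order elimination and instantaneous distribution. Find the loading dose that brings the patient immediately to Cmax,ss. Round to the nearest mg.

f = (1/2)^(42/42) ≈ 0.500000; accumulation ratio R = 1/(1−f) ≈ 2.00000.
Loading dose to hit Cmax,ss on first dose: D_load = D_maint·R ≈ 290 × 2.00000 ≈ 580.00 mg.

580 mg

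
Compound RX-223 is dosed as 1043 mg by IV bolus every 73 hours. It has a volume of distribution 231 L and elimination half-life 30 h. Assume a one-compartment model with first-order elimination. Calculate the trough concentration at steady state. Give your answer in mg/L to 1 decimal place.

1.0 mg/L

τ/t½ = 73/30 ≈ 2.4333, so fraction remaining f = (1/2)^(73/30) ≈ 0.1851.
At steady state, accumulation factor R = 1/(1 − e^(−kτ)) ≈ 1.2271.
Single-dose peak C₀ = D/Vd = 1043/231 ≈ 4.515 mg/L.
Cmax,ss = C₀/(1 − f) ≈ 4.515/0.8149 ≈ 5.541 mg/L.
One interval later, Cmin,ss = Cmax,ss·e^(−kτ) ≈ 5.541 × 0.1851 ≈ 1.026 mg/L.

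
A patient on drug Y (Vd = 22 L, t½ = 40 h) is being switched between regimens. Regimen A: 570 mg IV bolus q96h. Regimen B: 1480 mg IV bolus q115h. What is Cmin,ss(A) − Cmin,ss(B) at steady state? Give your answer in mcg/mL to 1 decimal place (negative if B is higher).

Regimen A: f = (1/2)^(96/40) ≈ 0.1895; Cmin,ss = (570/22)·f/(1−f) ≈ 6.058 mcg/mL.
Regimen B: f = (1/2)^(115/40) ≈ 0.1363; Cmin,ss = (1480/22)·f/(1−f) ≈ 10.616 mcg/mL.
Difference ≈ 6.058 − 10.616 ≈ -4.558 mcg/mL.

-4.6 mcg/mL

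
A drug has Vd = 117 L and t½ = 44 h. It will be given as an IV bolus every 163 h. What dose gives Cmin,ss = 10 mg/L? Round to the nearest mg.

τ/t½ = 163/44 ≈ 3.7045, so f = (1/2)^(163/44) ≈ 0.076704.
Cmin,ss = (D/Vd)·f/(1−f), so D = Cmin,ss·Vd·(1−f)/f.
D = 10 × 117 × (1−f)/f ≈ 10 × 117 × 12.03713 ≈ 14083.44 mg.

14083 mg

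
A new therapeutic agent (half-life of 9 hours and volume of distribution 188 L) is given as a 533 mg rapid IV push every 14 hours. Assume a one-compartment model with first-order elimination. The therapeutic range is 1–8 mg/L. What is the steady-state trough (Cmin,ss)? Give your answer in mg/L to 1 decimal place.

τ/t½ = 14/9 ≈ 1.5556, so fraction remaining f = (1/2)^(14/9) ≈ 0.3402.
Accumulation ratio R = 1/(1 − f) ≈ 1/0.6598 ≈ 1.5156.
Single-dose peak C₀ = D/Vd = 533/188 ≈ 2.835 mg/L.
Steady-state peak Cmax,ss = C₀·R ≈ 2.835 × 1.5156 ≈ 4.297 mg/L.
One interval later, Cmin,ss = Cmax,ss·e^(−kτ) ≈ 4.297 × 0.3402 ≈ 1.462 mg/L.
Trough 1.5 mg/L vs MEC 1 mg/L: adequate.

1.5 mg/L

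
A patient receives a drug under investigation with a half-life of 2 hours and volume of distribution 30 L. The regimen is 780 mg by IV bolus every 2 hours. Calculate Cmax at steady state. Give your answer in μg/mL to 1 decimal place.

52.0 μg/mL

τ = 2 h = 1 half-life, so f = (1/2)^1 = 0.5.
At steady state, R = 1/(1 − 0.5) = 2/1.
Single-dose peak C₀ = D/Vd = 780/30 = 26 μg/mL.
Steady-state peak Cmax,ss = C₀·R = 26 × 2/1 ≈ 52.000 μg/mL.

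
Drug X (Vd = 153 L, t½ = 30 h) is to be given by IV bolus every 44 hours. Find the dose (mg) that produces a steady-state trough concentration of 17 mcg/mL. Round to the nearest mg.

4588 mg

τ/t½ = 44/30 ≈ 1.4667, so f = (1/2)^(44/30) ≈ 0.361817.
Cmin,ss = (D/Vd)·f/(1−f), so D = Cmin,ss·Vd·(1−f)/f.
D = 17 × 153 × (1−f)/f ≈ 17 × 153 × 1.76383 ≈ 4587.72 mg.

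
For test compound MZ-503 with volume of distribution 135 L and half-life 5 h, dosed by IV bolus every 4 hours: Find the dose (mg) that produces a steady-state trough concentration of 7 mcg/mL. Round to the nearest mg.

700 mg

τ/t½ = 4/5 ≈ 0.8, so f = (1/2)^(4/5) ≈ 0.574349.
Cmin,ss = (D/Vd)·f/(1−f), so D = Cmin,ss·Vd·(1−f)/f.
D = 7 × 135 × (1−f)/f ≈ 7 × 135 × 0.74110 ≈ 700.34 mg.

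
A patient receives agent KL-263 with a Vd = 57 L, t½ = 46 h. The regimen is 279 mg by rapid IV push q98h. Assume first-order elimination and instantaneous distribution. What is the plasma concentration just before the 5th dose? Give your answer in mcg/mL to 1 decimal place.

1.4 mcg/mL

f = (1/2)^(τ/t½) = (1/2)^(98/46) ≈ 0.2284.
C₀ = D/Vd = 279/57 ≈ 4.895 mcg/mL.
Before the 5th dose, 4 doses have been given. Superposition: Cmin = C₀·(f + f² + … + f^4).
≈ 4.895 × (0.2284 + 0.0522 + 0.0119 + 0.0027) ≈ 4.895 × 0.2952 ≈ 1.445 mcg/mL.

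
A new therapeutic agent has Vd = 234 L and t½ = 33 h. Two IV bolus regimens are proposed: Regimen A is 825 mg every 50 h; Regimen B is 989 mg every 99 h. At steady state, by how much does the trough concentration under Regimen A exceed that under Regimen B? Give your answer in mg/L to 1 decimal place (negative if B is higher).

1.3 mg/L

Regimen A: f = (1/2)^(50/33) ≈ 0.3499; Cmin,ss = (825/234)·f/(1−f) ≈ 1.898 mg/L.
Regimen B: f = (1/2)^(99/33) ≈ 0.1250; Cmin,ss = (989/234)·f/(1−f) ≈ 0.604 mg/L.
Difference ≈ 1.898 − 0.604 ≈ 1.294 mg/L.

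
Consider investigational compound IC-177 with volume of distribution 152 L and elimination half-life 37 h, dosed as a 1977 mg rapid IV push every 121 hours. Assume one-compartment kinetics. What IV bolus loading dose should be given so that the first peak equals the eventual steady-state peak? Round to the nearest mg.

2206 mg

f = (1/2)^(121/37) ≈ 0.103646; accumulation ratio R = 1/(1−f) ≈ 1.11563.
Loading dose to hit Cmax,ss on first dose: D_load = D_maint·R ≈ 1977 × 1.11563 ≈ 2205.60 mg.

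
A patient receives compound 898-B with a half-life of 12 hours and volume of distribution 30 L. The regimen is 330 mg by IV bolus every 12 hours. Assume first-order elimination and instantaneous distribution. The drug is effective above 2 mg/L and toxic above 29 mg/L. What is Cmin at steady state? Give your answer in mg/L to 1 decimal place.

11.0 mg/L

The dosing interval is 1 half-life, so f = 2^(−1) = 0.5.
Accumulation ratio R = 1/(1 − f) = 1/0.5 = 2/1.
Single-dose peak C₀ = D/Vd = 330/30 = 11 mg/L.
Steady-state peak Cmax,ss = C₀·R = 11 × 2/1 ≈ 22.000 mg/L.
Steady-state trough Cmin,ss = Cmax,ss·f ≈ 22.000 × 0.5 ≈ 11.000 mg/L.
Trough 11.0 mg/L vs MEC 2 mg/L: adequate.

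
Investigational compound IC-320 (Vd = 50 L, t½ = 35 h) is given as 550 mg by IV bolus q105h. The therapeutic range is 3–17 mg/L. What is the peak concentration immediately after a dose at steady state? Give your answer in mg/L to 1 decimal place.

12.6 mg/L

τ = 105 h = 3 half-lives, so f = (1/2)^3 = 0.125.
Accumulation ratio R = 1/(1 − f) = 1/0.875 = 8/7.
Single-dose peak C₀ = D/Vd = 550/50 = 11 mg/L.
Steady-state peak Cmax,ss = C₀·R = 11 × 8/7 ≈ 12.571 mg/L.
Peak 12.6 mg/L vs MTC 17 mg/L: below toxic threshold.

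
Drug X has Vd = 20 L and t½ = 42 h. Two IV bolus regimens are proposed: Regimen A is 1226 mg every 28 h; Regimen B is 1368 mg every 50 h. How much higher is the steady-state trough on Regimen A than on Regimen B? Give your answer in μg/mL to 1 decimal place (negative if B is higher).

51.0 μg/mL

Regimen A: f = (1/2)^(28/42) ≈ 0.6300; Cmin,ss = (1226/20)·f/(1−f) ≈ 104.376 μg/mL.
Regimen B: f = (1/2)^(50/42) ≈ 0.4382; Cmin,ss = (1368/20)·f/(1−f) ≈ 53.352 μg/mL.
Difference ≈ 104.376 − 53.352 ≈ 51.024 μg/mL.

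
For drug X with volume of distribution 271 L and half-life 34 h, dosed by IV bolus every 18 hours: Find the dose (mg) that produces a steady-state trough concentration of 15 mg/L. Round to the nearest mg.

1802 mg

τ/t½ = 18/34 ≈ 0.52941, so f = (1/2)^(18/34) ≈ 0.692837.
Cmin,ss = (D/Vd)·f/(1−f), so D = Cmin,ss·Vd·(1−f)/f.
D = 15 × 271 × (1−f)/f ≈ 15 × 271 × 0.44334 ≈ 1802.18 mg.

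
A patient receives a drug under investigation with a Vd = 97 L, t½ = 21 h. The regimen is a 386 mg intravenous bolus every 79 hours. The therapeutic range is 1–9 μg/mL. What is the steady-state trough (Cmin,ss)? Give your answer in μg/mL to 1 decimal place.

0.3 μg/mL

τ/t½ = 79/21 ≈ 3.7619, so fraction remaining f = (1/2)^(79/21) ≈ 0.0737.
At steady state, accumulation factor R = 1/(1 − e^(−kτ)) ≈ 1.0796.
Single-dose peak C₀ = D/Vd = 386/97 ≈ 3.979 μg/mL.
Steady-state peak Cmax,ss = C₀·R ≈ 3.979 × 1.0796 ≈ 4.296 μg/mL.
Steady-state trough Cmin,ss = Cmax,ss·f ≈ 4.296 × 0.0737 ≈ 0.317 μg/mL.
Trough 0.3 μg/mL vs MEC 1 μg/mL: subtherapeutic.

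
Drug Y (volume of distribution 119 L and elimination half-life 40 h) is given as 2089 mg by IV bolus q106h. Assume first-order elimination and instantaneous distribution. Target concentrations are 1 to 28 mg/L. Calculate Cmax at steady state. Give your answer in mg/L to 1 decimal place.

τ/t½ = 106/40 ≈ 2.65, so fraction remaining f = (1/2)^(106/40) ≈ 0.1593.
Accumulation ratio R = 1/(1 − f) ≈ 1/0.8407 ≈ 1.1895.
Single-dose peak C₀ = D/Vd = 2089/119 ≈ 17.555 mg/L.
Steady-state peak Cmax,ss = C₀·R ≈ 17.555 × 1.1895 ≈ 20.882 mg/L.
Peak 20.9 mg/L vs MTC 28 mg/L: below toxic threshold.

20.9 mg/L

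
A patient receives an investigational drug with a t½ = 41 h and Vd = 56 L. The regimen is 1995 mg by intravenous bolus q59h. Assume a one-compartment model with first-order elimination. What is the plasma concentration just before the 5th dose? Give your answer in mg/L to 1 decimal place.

f = (1/2)^(τ/t½) = (1/2)^(59/41) ≈ 0.3688.
C₀ = D/Vd = 1995/56 ≈ 35.625 mg/L.
Before the 5th dose, 4 doses have been given. Superposition: Cmin = C₀·(f + f² + … + f^4).
≈ 35.625 × (0.3688 + 0.1360 + 0.0502 + 0.0185) ≈ 35.625 × 0.5735 ≈ 20.431 mg/L.

20.4 mg/L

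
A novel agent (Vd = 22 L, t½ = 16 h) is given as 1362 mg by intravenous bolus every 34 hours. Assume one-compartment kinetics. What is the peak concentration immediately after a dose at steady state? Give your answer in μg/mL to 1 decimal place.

Over one 34-h interval, 34/16 ≈ 2.125 half-lives elapse, leaving f ≈ 0.2293 of each dose.
Accumulation ratio R = 1/(1 − f) ≈ 1/0.7707 ≈ 1.2975.
Single-dose peak C₀ = D/Vd = 1362/22 ≈ 61.909 μg/mL.
Steady-state peak Cmax,ss = C₀·R ≈ 61.909 × 1.2975 ≈ 80.327 μg/mL.

80.3 μg/mL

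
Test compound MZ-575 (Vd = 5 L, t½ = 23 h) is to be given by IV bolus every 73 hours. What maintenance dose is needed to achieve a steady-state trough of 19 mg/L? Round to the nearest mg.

τ/t½ = 73/23 ≈ 3.1739, so f = (1/2)^(73/23) ≈ 0.110804.
Cmin,ss = (D/Vd)·f/(1−f), so D = Cmin,ss·Vd·(1−f)/f.
D = 19 × 5 × (1−f)/f ≈ 19 × 5 × 8.02494 ≈ 762.37 mg.

762 mg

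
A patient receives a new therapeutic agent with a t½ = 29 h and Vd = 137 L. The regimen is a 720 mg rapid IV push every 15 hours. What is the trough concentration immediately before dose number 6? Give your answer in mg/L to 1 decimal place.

10.2 mg/L

f = (1/2)^(τ/t½) = (1/2)^(15/29) ≈ 0.6987.
C₀ = D/Vd = 720/137 ≈ 5.255 mg/L.
Before the 6th dose, 5 doses have been given. Superposition: Cmin = C₀·(f + f² + … + f^5).
≈ 5.255 × (0.6987 + 0.4882 + 0.3411 + 0.2383 + 0.1665) ≈ 5.255 × 1.9328 ≈ 10.157 mg/L.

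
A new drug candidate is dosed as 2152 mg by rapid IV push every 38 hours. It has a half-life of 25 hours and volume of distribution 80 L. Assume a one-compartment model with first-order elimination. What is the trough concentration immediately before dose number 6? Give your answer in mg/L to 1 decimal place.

14.3 mg/L

f = (1/2)^(τ/t½) = (1/2)^(38/25) ≈ 0.3487.
C₀ = D/Vd = 2152/80 ≈ 26.900 mg/L.
Before the 6th dose, 5 doses have been given. Superposition: Cmin = C₀·(f + f² + … + f^5).
≈ 26.900 × (0.3487 + 0.1216 + 0.0424 + 0.0148 + 0.0052) ≈ 26.900 × 0.5327 ≈ 14.330 mg/L.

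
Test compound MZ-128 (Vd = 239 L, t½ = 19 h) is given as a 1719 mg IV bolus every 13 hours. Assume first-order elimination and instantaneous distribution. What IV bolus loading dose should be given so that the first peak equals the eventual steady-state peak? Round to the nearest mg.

4552 mg

f = (1/2)^(13/19) ≈ 0.622346; accumulation ratio R = 1/(1−f) ≈ 2.64793.
Loading dose to hit Cmax,ss on first dose: D_load = D_maint·R ≈ 1719 × 2.64793 ≈ 4551.79 mg.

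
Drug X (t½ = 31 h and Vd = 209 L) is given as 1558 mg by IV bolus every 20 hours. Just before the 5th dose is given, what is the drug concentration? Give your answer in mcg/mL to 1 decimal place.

f = (1/2)^(τ/t½) = (1/2)^(20/31) ≈ 0.6394.
C₀ = D/Vd = 1558/209 ≈ 7.455 mcg/mL.
Before the 5th dose, 4 doses have been given. Superposition: Cmin = C₀·(f + f² + … + f^4).
≈ 7.455 × (0.6394 + 0.4088 + 0.2614 + 0.1671) ≈ 7.455 × 1.4767 ≈ 11.009 mcg/mL.

11.0 mcg/mL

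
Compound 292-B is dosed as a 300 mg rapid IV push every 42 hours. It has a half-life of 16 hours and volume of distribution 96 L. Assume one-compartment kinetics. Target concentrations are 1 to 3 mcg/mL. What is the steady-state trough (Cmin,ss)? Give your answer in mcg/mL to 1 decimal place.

0.6 mcg/mL

Over one 42-h interval, 42/16 ≈ 2.625 half-lives elapse, leaving f ≈ 0.1621 of each dose.
Each bolus raises the concentration by D/Vd = 300/96 ≈ 3.125 mcg/mL.
Steady-state trough Cmin,ss = C₀·f/(1−f) ≈ 3.125 × 0.1621/0.8379 ≈ 0.605 mcg/mL.
Trough 0.6 mcg/mL vs MEC 1 mcg/mL: subtherapeutic.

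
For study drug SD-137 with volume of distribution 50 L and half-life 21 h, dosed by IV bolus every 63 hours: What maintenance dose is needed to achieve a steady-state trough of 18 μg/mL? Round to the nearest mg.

τ/t½ = 63/21 ≈ 3, so f = (1/2)^(63/21) ≈ 0.125000.
Cmin,ss = (D/Vd)·f/(1−f), so D = Cmin,ss·Vd·(1−f)/f.
D = 18 × 50 × (1−f)/f ≈ 18 × 50 × 7.00000 ≈ 6300.00 mg.

6300 mg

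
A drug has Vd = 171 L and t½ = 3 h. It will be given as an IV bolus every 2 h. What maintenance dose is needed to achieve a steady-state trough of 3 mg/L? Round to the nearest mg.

τ/t½ = 2/3 ≈ 0.66667, so f = (1/2)^(2/3) ≈ 0.629961.
Cmin,ss = (D/Vd)·f/(1−f), so D = Cmin,ss·Vd·(1−f)/f.
D = 3 × 171 × (1−f)/f ≈ 3 × 171 × 0.58740 ≈ 301.34 mg.

301 mg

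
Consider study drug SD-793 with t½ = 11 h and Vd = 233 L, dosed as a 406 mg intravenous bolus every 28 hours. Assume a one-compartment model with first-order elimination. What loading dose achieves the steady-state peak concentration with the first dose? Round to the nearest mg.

f = (1/2)^(28/11) ≈ 0.171294; accumulation ratio R = 1/(1−f) ≈ 1.20670.
Loading dose to hit Cmax,ss on first dose: D_load = D_maint·R ≈ 406 × 1.20670 ≈ 489.92 mg.

490 mg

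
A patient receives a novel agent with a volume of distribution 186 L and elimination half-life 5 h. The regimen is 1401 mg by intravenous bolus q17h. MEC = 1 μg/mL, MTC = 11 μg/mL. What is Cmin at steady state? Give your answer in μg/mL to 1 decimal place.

0.8 μg/mL

Over one 17-h interval, 17/5 ≈ 3.4 half-lives elapse, leaving f ≈ 0.0947 of each dose.
Single-dose peak C₀ = D/Vd = 1401/186 ≈ 7.532 μg/mL.
Steady-state trough Cmin,ss = C₀·f/(1−f) ≈ 7.532 × 0.0947/0.9053 ≈ 0.788 μg/mL.
Trough 0.8 μg/mL vs MEC 1 μg/mL: subtherapeutic.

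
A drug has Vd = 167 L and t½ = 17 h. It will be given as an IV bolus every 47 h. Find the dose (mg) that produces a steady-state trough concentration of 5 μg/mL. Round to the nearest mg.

4840 mg

τ/t½ = 47/17 ≈ 2.7647, so f = (1/2)^(47/17) ≈ 0.147143.
Cmin,ss = (D/Vd)·f/(1−f), so D = Cmin,ss·Vd·(1−f)/f.
D = 5 × 167 × (1−f)/f ≈ 5 × 167 × 5.79611 ≈ 4839.75 mg.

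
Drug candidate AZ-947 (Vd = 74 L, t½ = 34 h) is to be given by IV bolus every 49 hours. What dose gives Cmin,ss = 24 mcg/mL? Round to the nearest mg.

τ/t½ = 49/34 ≈ 1.4412, so f = (1/2)^(49/34) ≈ 0.368267.
Cmin,ss = (D/Vd)·f/(1−f), so D = Cmin,ss·Vd·(1−f)/f.
D = 24 × 74 × (1−f)/f ≈ 24 × 74 × 1.71542 ≈ 3046.59 mg.

3047 mg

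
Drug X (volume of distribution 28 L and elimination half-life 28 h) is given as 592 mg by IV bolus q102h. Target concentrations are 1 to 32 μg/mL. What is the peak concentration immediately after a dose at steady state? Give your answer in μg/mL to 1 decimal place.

k = ln2/t½ = ln2/28 ≈ 0.024755 h⁻¹; fraction remaining f = e^(−kτ) = e^(−0.024755×102) ≈ 0.0801.
At steady state, accumulation factor R = 1/(1 − e^(−kτ)) ≈ 1.0871.
Each bolus raises the concentration by D/Vd = 592/28 ≈ 21.143 μg/mL.
Cmax,ss = C₀/(1 − f) ≈ 21.143/0.9199 ≈ 22.984 μg/mL.
Peak 23.0 μg/mL vs MTC 32 μg/mL: below toxic threshold.

23.0 μg/mL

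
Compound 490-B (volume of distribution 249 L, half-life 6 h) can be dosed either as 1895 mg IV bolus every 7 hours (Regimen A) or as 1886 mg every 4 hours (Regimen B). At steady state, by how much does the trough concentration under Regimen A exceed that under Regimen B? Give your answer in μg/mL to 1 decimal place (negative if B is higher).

-6.8 μg/mL

Regimen A: f = (1/2)^(7/6) ≈ 0.4454; Cmin,ss = (1895/249)·f/(1−f) ≈ 6.112 μg/mL.
Regimen B: f = (1/2)^(4/6) ≈ 0.6300; Cmin,ss = (1886/249)·f/(1−f) ≈ 12.897 μg/mL.
Difference ≈ 6.112 − 12.897 ≈ -6.785 μg/mL.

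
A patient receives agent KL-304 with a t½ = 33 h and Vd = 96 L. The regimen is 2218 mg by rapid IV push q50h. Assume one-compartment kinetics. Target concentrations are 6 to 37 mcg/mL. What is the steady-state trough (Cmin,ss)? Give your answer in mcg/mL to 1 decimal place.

k = ln2/t½ = ln2/33 ≈ 0.021004 h⁻¹; fraction remaining f = e^(−kτ) = e^(−0.021004×50) ≈ 0.3499.
Accumulation ratio R = 1/(1 − f) ≈ 1/0.6501 ≈ 1.5382.
Single-dose peak C₀ = D/Vd = 2218/96 ≈ 23.104 mcg/mL.
Cmax,ss = C₀/(1 − f) ≈ 23.104/0.6501 ≈ 35.539 mcg/mL.
One interval later, Cmin,ss = Cmax,ss·e^(−kτ) ≈ 35.539 × 0.3499 ≈ 12.435 mcg/mL.
Trough 12.4 mcg/mL vs MEC 6 mcg/mL: adequate.

12.4 mcg/mL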